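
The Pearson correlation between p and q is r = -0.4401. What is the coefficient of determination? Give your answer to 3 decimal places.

r² = (-0.4401)² = 0.194

0.194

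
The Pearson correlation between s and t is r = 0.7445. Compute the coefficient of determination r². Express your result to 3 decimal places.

0.554

r² = (0.7445)² = 0.554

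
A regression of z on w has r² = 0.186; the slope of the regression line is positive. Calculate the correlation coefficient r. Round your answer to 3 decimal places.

0.431

|r| = √0.186 = 0.431
The association is positive, so r = 0.431.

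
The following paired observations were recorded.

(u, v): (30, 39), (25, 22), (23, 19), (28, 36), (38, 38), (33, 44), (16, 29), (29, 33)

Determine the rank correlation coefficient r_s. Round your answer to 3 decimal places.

0.833

Rank u: 6, 3, 2, 4, 8, 7, 1, 5
Rank v: 7, 2, 1, 5, 6, 8, 3, 4
d = rank(u) − rank(v): -1, 1, 1, -1, 2, -1, -2, 1; Σd² = 14
ρ = 1 − 6Σd² / [n(n²−1)] = 1 − 6×14 / (8×63) = 1 − 84/504 ≈ 0.833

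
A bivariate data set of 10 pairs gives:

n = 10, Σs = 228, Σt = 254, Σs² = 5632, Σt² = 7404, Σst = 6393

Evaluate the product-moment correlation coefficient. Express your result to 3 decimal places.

r = (nΣst − ΣsΣt) / √[(nΣs² − (Σs)²)(nΣt² − (Σt)²)]
Numerator: 10×6393 − 228×254 = 6018
Denominator: √[(56320 − 51984)(74040 − 64516)] = √[4336 × 9524] = 6426.2014
r = 6018 / 6426.2014 ≈ 0.936

0.936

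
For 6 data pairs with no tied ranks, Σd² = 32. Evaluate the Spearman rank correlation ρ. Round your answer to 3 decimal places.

ρ = 1 − 6Σd² / [n(n²−1)] = 1 − 6×32 / (6×35)
  = 1 − 192/210 = 1 − 0.9143 ≈ 0.086

0.086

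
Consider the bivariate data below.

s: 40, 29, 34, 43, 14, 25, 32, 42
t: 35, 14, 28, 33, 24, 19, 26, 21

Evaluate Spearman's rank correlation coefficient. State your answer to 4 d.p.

Rank s: 6, 3, 5, 8, 1, 2, 4, 7
Rank t: 8, 1, 6, 7, 4, 2, 5, 3
d = rank(s) − rank(t): -2, 2, -1, 1, -3, 0, -1, 4; Σd² = 36
ρ = 1 − 6Σd² / [n(n²−1)] = 1 − 6×36 / (8×63) = 1 − 216/504 ≈ 0.5714

0.5714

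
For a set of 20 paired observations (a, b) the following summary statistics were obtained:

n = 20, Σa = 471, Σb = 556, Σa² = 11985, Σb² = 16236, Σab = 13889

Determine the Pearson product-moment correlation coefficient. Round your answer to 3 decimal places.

0.953

r = (nΣab − ΣaΣb) / √[(nΣa² − (Σa)²)(nΣb² − (Σb)²)]
Numerator: 20×13889 − 471×556 = 15904
Denominator: √[(239700 − 221841)(324720 − 309136)] = √[17859 × 15584] = 16682.7652
r = 15904 / 16682.7652 ≈ 0.953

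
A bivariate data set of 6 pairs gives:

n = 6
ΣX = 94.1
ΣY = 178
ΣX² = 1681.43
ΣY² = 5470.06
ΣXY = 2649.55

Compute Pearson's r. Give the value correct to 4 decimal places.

-0.7200

r = (nΣXY − ΣXΣY) / √[(nΣX² − (ΣX)²)(nΣY² − (ΣY)²)]
Numerator: 6×2649.55 − 94.1×178 = -852.5
Denominator: √[(10088.58 − 8854.81)(32820.36 − 31684)] = √[1233.77 × 1136.36] = 1184.0637
r = -852.5 / 1184.0637 ≈ -0.7200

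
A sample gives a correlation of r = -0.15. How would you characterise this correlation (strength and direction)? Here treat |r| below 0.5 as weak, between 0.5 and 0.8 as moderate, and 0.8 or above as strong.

weak negative

r = -0.15 < 0 so the relationship is negative.
|r| = 0.15, which falls in the weak range.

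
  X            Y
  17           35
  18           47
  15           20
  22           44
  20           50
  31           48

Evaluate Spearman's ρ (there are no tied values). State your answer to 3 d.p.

Rank X: 2, 3, 1, 5, 4, 6
Rank Y: 2, 4, 1, 3, 6, 5
d = rank(X) − rank(Y): 0, -1, 0, 2, -2, 1; Σd² = 10
ρ = 1 − 6Σd² / [n(n²−1)] = 1 − 6×10 / (6×35) = 1 − 60/210 ≈ 0.714

0.714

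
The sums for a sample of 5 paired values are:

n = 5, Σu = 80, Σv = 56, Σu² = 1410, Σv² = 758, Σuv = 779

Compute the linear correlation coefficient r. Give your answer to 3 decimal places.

-0.897

r = (nΣuv − ΣuΣv) / √[(nΣu² − (Σu)²)(nΣv² − (Σv)²)]
Numerator: 5×779 − 80×56 = -585
Denominator: √[(7050 − 6400)(3790 − 3136)] = √[650 × 654] = 651.9969
r = -585 / 651.9969 ≈ -0.897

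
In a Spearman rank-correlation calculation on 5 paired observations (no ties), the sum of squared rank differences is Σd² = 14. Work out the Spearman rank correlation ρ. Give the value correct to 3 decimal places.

ρ = 1 − 6Σd² / [n(n²−1)] = 1 − 6×14 / (5×24)
  = 1 − 84/120 = 1 − 0.7000 ≈ 0.300

0.300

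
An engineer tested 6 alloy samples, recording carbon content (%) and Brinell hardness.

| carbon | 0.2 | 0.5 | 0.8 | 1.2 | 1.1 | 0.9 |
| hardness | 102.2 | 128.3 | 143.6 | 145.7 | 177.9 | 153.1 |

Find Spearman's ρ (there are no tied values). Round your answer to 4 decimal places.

0.8286

Rank carbon: 1, 2, 3, 6, 5, 4
Rank hardness: 1, 2, 3, 4, 6, 5
d = rank(carbon) − rank(hardness): 0, 0, 0, 2, -1, -1; Σd² = 6
ρ = 1 − 6Σd² / [n(n²−1)] = 1 − 6×6 / (6×35) = 1 − 36/210 ≈ 0.8286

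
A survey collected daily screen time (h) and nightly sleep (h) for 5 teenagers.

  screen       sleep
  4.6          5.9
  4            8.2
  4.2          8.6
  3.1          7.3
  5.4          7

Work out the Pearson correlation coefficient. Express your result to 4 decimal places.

n = 5, Σx = 21.3, Σy = 37, Σx² = 93.57, Σy² = 278.3, Σxy = 156.49
nΣxy − ΣxΣy = 782.45 − 788.1 = -5.65
nΣx² − (Σx)² = 467.85 − 453.69 = 14.16; nΣy² − (Σy)² = 1391.5 − 1369 = 22.5
r = -5.65 / √(14.16 × 22.5) = -5.65 / 17.8494 ≈ -0.3165

-0.3165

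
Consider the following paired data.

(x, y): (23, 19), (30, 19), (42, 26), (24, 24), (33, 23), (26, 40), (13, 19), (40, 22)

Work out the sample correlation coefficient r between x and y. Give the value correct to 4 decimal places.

0.1229

n = 8, Σx = 231, Σy = 192, Σx² = 7303, Σy² = 4948, Σxy = 5601
nΣxy − ΣxΣy = 44808 − 44352 = 456
nΣx² − (Σx)² = 58424 − 53361 = 5063; nΣy² − (Σy)² = 39584 − 36864 = 2720
r = 456 / √(5063 × 2720) = 456 / 3710.9783 ≈ 0.1229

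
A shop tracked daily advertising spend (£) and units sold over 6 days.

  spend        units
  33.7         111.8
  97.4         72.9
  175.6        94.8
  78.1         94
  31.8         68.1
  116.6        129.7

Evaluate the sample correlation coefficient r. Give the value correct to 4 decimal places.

0.2178

n = 6, Σx = 533.2, Σy = 571.3, Σx² = 62164.22, Σy² = 57096.39, Σxy = 52145
nΣxy − ΣxΣy = 312870 − 304617.16 = 8252.84
nΣx² − (Σx)² = 372985.32 − 284302.24 = 88683.08; nΣy² − (Σy)² = 342578.34 − 326383.69 = 16194.65
r = 8252.84 / √(88683.08 × 16194.65) = 8252.84 / 37897.1165 ≈ 0.2178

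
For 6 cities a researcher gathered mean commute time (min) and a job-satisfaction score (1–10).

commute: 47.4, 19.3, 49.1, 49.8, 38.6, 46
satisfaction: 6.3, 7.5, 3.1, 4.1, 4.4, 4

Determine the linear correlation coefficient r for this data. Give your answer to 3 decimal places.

n = 6, Σx = 250.2, Σy = 29.4, Σx² = 11116.06, Σy² = 157.72, Σxy = 1153.6
nΣxy − ΣxΣy = 6921.6 − 7355.88 = -434.28
nΣx² − (Σx)² = 66696.36 − 62600.04 = 4096.32; nΣy² − (Σy)² = 946.32 − 864.36 = 81.96
r = -434.28 / √(4096.32 × 81.96) = -434.28 / 579.4259 ≈ -0.750

-0.750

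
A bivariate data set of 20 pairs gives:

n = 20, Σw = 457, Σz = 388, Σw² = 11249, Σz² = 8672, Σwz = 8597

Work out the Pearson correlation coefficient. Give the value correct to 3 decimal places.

-0.280

r = (nΣwz − ΣwΣz) / √[(nΣw² − (Σw)²)(nΣz² − (Σz)²)]
Numerator: 20×8597 − 457×388 = -5376
Denominator: √[(224980 − 208849)(173440 − 150544)] = √[16131 × 22896] = 19218.1002
r = -5376 / 19218.1002 ≈ -0.280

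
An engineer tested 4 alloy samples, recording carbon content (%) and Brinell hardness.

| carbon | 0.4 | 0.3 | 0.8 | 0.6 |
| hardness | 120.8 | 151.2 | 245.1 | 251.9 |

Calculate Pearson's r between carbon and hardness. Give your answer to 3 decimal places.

0.844

n = 4, Σx = 2.1, Σy = 769, Σx² = 1.25, Σy² = 160981.7, Σxy = 440.9
nΣxy − ΣxΣy = 1763.6 − 1614.9 = 148.7
nΣx² − (Σx)² = 5 − 4.41 = 0.59; nΣy² − (Σy)² = 643926.8 − 591361 = 52565.8
r = 148.7 / √(0.59 × 52565.8) = 148.7 / 176.1074 ≈ 0.844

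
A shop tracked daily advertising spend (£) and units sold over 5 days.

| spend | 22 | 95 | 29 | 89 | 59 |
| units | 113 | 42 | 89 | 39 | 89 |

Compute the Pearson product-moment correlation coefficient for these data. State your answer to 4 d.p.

n = 5, Σx = 294, Σy = 372, Σx² = 21752, Σy² = 31896, Σxy = 17779
nΣxy − ΣxΣy = 88895 − 109368 = -20473
nΣx² − (Σx)² = 108760 − 86436 = 22324; nΣy² − (Σy)² = 159480 − 138384 = 21096
r = -20473 / √(22324 × 21096) = -20473 / 21701.3157 ≈ -0.9434

-0.9434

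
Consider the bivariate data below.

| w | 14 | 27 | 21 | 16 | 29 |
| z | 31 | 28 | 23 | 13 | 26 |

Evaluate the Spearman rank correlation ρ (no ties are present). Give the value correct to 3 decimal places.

Rank w: 1, 4, 3, 2, 5
Rank z: 5, 4, 2, 1, 3
d = rank(w) − rank(z): -4, 0, 1, 1, 2; Σd² = 22
ρ = 1 − 6Σd² / [n(n²−1)] = 1 − 6×22 / (5×24) = 1 − 132/120 ≈ -0.100

-0.100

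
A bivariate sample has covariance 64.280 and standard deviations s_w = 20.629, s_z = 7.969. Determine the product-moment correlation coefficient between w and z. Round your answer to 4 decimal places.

0.3910

r = Cov(w,z) / (s_w · s_z) = 64.280 / (20.629 × 7.969)
  = 64.280 / 164.3925 ≈ 0.3910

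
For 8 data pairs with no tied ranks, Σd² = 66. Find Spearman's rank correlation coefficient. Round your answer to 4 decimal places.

0.2143

ρ = 1 − 6Σd² / [n(n²−1)] = 1 − 6×66 / (8×63)
  = 1 − 396/504 = 1 − 0.78571 ≈ 0.2143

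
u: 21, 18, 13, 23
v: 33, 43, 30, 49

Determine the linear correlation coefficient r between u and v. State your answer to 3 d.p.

0.677

n = 4, Σu = 75, Σv = 155, Σu² = 1463, Σv² = 6239, Σuv = 2984
nΣuv − ΣuΣv = 11936 − 11625 = 311
nΣu² − (Σu)² = 5852 − 5625 = 227; nΣv² − (Σv)² = 24956 − 24025 = 931
r = 311 / √(227 × 931) = 311 / 459.7140 ≈ 0.677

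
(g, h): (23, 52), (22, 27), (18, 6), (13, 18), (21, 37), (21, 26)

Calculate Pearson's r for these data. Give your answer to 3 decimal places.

0.657

n = 6, Σg = 118, Σh = 166, Σg² = 2388, Σh² = 5838, Σgh = 3455
nΣgh − ΣgΣh = 20730 − 19588 = 1142
nΣg² − (Σg)² = 14328 − 13924 = 404; nΣh² − (Σh)² = 35028 − 27556 = 7472
r = 1142 / √(404 × 7472) = 1142 / 1737.4372 ≈ 0.657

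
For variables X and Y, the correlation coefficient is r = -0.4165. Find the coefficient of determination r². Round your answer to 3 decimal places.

0.173

r² = (-0.4165)² = 0.173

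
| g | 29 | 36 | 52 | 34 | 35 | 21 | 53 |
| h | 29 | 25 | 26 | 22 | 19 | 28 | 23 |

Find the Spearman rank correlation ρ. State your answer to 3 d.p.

-0.393

Rank g: 2, 5, 6, 3, 4, 1, 7
Rank h: 7, 4, 5, 2, 1, 6, 3
d = rank(g) − rank(h): -5, 1, 1, 1, 3, -5, 4; Σd² = 78
ρ = 1 − 6Σd² / [n(n²−1)] = 1 − 6×78 / (7×48) = 1 − 468/336 ≈ -0.393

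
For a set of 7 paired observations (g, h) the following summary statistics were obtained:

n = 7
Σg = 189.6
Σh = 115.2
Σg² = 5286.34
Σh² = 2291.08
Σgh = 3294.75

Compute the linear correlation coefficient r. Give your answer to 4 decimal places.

0.7145

r = (nΣgh − ΣgΣh) / √[(nΣg² − (Σg)²)(nΣh² − (Σh)²)]
Numerator: 7×3294.75 − 189.6×115.2 = 1221.33
Denominator: √[(37004.38 − 35948.16)(16037.56 − 13271.04)] = √[1056.22 × 2766.52] = 1709.4016
r = 1221.33 / 1709.4016 ≈ 0.7145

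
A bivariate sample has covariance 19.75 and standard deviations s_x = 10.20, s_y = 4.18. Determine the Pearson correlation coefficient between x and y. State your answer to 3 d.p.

r = Cov(x,y) / (s_x · s_y) = 19.75 / (10.20 × 4.18)
  = 19.75 / 42.6360 ≈ 0.463

0.463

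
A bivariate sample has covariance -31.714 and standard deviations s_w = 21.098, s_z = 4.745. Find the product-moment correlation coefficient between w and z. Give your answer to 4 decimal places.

r = Cov(w,z) / (s_w · s_z) = -31.714 / (21.098 × 4.745)
  = -31.714 / 100.1100 ≈ -0.3168

-0.3168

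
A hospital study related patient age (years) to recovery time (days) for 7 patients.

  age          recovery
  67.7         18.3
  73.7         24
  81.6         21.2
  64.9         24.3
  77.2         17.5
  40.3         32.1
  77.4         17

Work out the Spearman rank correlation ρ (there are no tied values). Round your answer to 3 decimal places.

Rank age: 3, 4, 7, 2, 5, 1, 6
Rank recovery: 3, 5, 4, 6, 2, 7, 1
d = rank(age) − rank(recovery): 0, -1, 3, -4, 3, -6, 5; Σd² = 96
ρ = 1 − 6Σd² / [n(n²−1)] = 1 − 6×96 / (7×48) = 1 − 576/336 ≈ -0.714

-0.714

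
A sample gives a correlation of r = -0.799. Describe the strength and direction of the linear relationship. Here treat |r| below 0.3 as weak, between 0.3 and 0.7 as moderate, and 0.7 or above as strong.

strong negative

r = -0.799 < 0 so the relationship is negative.
|r| = 0.799, which falls in the strong range.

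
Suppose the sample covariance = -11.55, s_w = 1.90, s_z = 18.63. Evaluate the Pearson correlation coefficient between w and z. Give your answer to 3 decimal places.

r = Cov(w,z) / (s_w · s_z) = -11.55 / (1.90 × 18.63)
  = -11.55 / 35.3970 ≈ -0.326

-0.326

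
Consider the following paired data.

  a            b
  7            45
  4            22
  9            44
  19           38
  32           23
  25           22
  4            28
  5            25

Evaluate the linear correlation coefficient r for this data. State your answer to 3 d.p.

n = 8, Σa = 105, Σb = 247, Σa² = 2197, Σb² = 8311, Σab = 3044
nΣab − ΣaΣb = 24352 − 25935 = -1583
nΣa² − (Σa)² = 17576 − 11025 = 6551; nΣb² − (Σb)² = 66488 − 61009 = 5479
r = -1583 / √(6551 × 5479) = -1583 / 5991.0708 ≈ -0.264

-0.264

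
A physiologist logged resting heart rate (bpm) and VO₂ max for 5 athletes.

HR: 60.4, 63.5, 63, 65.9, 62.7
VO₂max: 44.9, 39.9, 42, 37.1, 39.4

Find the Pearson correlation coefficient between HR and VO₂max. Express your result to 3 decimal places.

n = 5, Σx = 315.5, Σy = 203.3, Σx² = 19923.51, Σy² = 8300.79, Σxy = 12806.88
nΣxy − ΣxΣy = 64034.4 − 64141.15 = -106.75
nΣx² − (Σx)² = 99617.55 − 99540.25 = 77.3; nΣy² − (Σy)² = 41503.95 − 41330.89 = 173.06
r = -106.75 / √(77.3 × 173.06) = -106.75 / 115.6613 ≈ -0.923

-0.923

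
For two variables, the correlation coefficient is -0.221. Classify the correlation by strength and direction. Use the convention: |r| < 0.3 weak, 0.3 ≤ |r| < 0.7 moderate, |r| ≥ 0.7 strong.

weak negative

r = -0.221 < 0 so the relationship is negative.
|r| = 0.221, which falls in the weak range.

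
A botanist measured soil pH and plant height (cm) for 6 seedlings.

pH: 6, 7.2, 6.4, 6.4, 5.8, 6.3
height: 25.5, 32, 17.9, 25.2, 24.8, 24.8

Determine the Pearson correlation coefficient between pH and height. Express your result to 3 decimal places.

n = 6, Σx = 38.1, Σy = 150.2, Σx² = 243.09, Σy² = 3859.78, Σxy = 959.32
nΣxy − ΣxΣy = 5755.92 − 5722.62 = 33.3
nΣx² − (Σx)² = 1458.54 − 1451.61 = 6.93; nΣy² − (Σy)² = 23158.68 − 22560.04 = 598.64
r = 33.3 / √(6.93 × 598.64) = 33.3 / 64.4094 ≈ 0.517

0.517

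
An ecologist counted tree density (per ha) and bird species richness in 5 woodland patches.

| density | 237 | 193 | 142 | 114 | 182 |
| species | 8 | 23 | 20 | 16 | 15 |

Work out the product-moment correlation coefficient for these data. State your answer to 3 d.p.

n = 5, Σx = 868, Σy = 82, Σx² = 159702, Σy² = 1474, Σxy = 13729
nΣxy − ΣxΣy = 68645 − 71176 = -2531
nΣx² − (Σx)² = 798510 − 753424 = 45086; nΣy² − (Σy)² = 7370 − 6724 = 646
r = -2531 / √(45086 × 646) = -2531 / 5396.8098 ≈ -0.469

-0.469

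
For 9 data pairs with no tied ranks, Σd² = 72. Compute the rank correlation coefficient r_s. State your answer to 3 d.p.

0.400

ρ = 1 − 6Σd² / [n(n²−1)] = 1 − 6×72 / (9×80)
  = 1 − 432/720 = 1 − 0.6000 ≈ 0.400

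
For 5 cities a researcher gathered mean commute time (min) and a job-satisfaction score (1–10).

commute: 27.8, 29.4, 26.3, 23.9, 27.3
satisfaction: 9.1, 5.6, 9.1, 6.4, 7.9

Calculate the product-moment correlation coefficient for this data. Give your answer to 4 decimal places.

n = 5, Σx = 134.7, Σy = 38.1, Σx² = 3645.39, Σy² = 300.35, Σxy = 1025.58
nΣxy − ΣxΣy = 5127.9 − 5132.07 = -4.17
nΣx² − (Σx)² = 18226.95 − 18144.09 = 82.86; nΣy² − (Σy)² = 1501.75 − 1451.61 = 50.14
r = -4.17 / √(82.86 × 50.14) = -4.17 / 64.4562 ≈ -0.0647

-0.0647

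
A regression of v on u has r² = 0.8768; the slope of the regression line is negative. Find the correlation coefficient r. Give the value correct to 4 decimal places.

-0.9364

|r| = √0.8768 = 0.9364
The association is negative, so r = −0.9364.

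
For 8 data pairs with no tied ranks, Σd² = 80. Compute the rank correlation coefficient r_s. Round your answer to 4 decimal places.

ρ = 1 − 6Σd² / [n(n²−1)] = 1 − 6×80 / (8×63)
  = 1 − 480/504 = 1 − 0.95238 ≈ 0.0476

0.0476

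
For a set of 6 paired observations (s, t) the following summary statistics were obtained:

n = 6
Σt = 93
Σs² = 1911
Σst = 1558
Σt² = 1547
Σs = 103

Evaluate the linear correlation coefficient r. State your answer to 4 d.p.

r = (nΣst − ΣsΣt) / √[(nΣs² − (Σs)²)(nΣt² − (Σt)²)]
Numerator: 6×1558 − 103×93 = -231
Denominator: √[(11466 − 10609)(9282 − 8649)] = √[857 × 633] = 736.5331
r = -231 / 736.5331 ≈ -0.3136

-0.3136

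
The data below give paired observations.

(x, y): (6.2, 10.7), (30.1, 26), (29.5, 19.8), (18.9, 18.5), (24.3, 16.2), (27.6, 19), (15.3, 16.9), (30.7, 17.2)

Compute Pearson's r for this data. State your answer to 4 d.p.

n = 8, Σx = 182.6, Σy = 144.3, Σx² = 4700.74, Σy² = 2729.67, Σxy = 3487.36
nΣxy − ΣxΣy = 27898.88 − 26349.18 = 1549.7
nΣx² − (Σx)² = 37605.92 − 33342.76 = 4263.16; nΣy² − (Σy)² = 21837.36 − 20822.49 = 1014.87
r = 1549.7 / √(4263.16 × 1014.87) = 1549.7 / 2080.0368 ≈ 0.7450

0.7450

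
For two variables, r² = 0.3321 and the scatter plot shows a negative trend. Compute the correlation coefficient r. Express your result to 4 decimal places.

|r| = √0.3321 = 0.5763
The association is negative, so r = −0.5763.

-0.5763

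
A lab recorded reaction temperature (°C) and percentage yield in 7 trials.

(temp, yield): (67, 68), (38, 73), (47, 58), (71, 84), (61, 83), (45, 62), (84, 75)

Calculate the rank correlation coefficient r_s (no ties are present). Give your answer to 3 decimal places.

0.536

Rank temp: 5, 1, 3, 6, 4, 2, 7
Rank yield: 3, 4, 1, 7, 6, 2, 5
d = rank(temp) − rank(yield): 2, -3, 2, -1, -2, 0, 2; Σd² = 26
ρ = 1 − 6Σd² / [n(n²−1)] = 1 − 6×26 / (7×48) = 1 − 156/336 ≈ 0.536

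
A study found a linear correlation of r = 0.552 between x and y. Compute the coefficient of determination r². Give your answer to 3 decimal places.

r² = (0.552)² = 0.305

0.305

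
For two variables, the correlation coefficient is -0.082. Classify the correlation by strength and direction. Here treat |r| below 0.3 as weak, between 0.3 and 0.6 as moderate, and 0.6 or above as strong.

weak negative

r = -0.082 < 0 so the relationship is negative.
|r| = 0.082, which falls in the weak range.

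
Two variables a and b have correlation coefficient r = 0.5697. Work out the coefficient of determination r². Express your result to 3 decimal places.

0.325

r² = (0.5697)² = 0.325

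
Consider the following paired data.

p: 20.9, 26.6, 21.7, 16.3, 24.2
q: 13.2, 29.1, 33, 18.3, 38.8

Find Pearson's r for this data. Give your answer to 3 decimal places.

0.604

n = 5, Σp = 109.7, Σq = 132.4, Σp² = 2466.59, Σq² = 3950.38, Σpq = 3003.29
nΣpq − ΣpΣq = 15016.45 − 14524.28 = 492.17
nΣp² − (Σp)² = 12332.95 − 12034.09 = 298.86; nΣq² − (Σq)² = 19751.9 − 17529.76 = 2222.14
r = 492.17 / √(298.86 × 2222.14) = 492.17 / 814.9287 ≈ 0.604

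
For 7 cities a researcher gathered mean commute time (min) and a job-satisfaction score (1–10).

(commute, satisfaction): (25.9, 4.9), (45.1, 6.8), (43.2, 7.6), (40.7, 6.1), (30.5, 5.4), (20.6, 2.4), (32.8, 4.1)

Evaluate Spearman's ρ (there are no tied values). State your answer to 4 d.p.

0.8571

Rank commute: 2, 7, 6, 5, 3, 1, 4
Rank satisfaction: 3, 6, 7, 5, 4, 1, 2
d = rank(commute) − rank(satisfaction): -1, 1, -1, 0, -1, 0, 2; Σd² = 8
ρ = 1 − 6Σd² / [n(n²−1)] = 1 − 6×8 / (7×48) = 1 − 48/336 ≈ 0.8571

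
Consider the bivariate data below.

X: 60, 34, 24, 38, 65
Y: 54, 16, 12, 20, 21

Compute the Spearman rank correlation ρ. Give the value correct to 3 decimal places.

0.900

Rank X: 4, 2, 1, 3, 5
Rank Y: 5, 2, 1, 3, 4
d = rank(X) − rank(Y): -1, 0, 0, 0, 1; Σd² = 2
ρ = 1 − 6Σd² / [n(n²−1)] = 1 − 6×2 / (5×24) = 1 − 12/120 ≈ 0.900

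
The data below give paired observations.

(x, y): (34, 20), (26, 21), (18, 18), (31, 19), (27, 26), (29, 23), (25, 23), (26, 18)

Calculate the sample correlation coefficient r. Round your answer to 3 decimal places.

0.160

n = 8, Σx = 216, Σy = 168, Σx² = 5988, Σy² = 3584, Σxy = 4551
nΣxy − ΣxΣy = 36408 − 36288 = 120
nΣx² − (Σx)² = 47904 − 46656 = 1248; nΣy² − (Σy)² = 28672 − 28224 = 448
r = 120 / √(1248 × 448) = 120 / 747.7326 ≈ 0.160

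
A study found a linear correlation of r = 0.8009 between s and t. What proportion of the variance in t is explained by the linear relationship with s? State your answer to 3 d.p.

0.641

r² = (0.8009)² = 0.641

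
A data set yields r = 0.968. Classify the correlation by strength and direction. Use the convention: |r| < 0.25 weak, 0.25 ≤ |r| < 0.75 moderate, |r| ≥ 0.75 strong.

r = 0.968 > 0 so the relationship is positive.
|r| = 0.968, which falls in the strong range.

strong positive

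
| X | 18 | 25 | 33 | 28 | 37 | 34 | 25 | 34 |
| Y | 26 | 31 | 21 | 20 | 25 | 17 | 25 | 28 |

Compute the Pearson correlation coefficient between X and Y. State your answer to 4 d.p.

-0.3417

n = 8, ΣX = 234, ΣY = 193, ΣX² = 7128, ΣY² = 4801, ΣXY = 5576
nΣXY − ΣXΣY = 44608 − 45162 = -554
nΣX² − (ΣX)² = 57024 − 54756 = 2268; nΣY² − (ΣY)² = 38408 − 37249 = 1159
r = -554 / √(2268 × 1159) = -554 / 1621.2995 ≈ -0.3417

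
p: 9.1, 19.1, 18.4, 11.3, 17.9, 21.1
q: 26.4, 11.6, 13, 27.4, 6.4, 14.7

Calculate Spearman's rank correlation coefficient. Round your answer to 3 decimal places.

-0.429

Rank p: 1, 5, 4, 2, 3, 6
Rank q: 5, 2, 3, 6, 1, 4
d = rank(p) − rank(q): -4, 3, 1, -4, 2, 2; Σd² = 50
ρ = 1 − 6Σd² / [n(n²−1)] = 1 − 6×50 / (6×35) = 1 − 300/210 ≈ -0.429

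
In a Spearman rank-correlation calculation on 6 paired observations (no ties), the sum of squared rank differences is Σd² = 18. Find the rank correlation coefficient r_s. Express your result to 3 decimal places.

ρ = 1 − 6Σd² / [n(n²−1)] = 1 − 6×18 / (6×35)
  = 1 − 108/210 = 1 − 0.5143 ≈ 0.486

0.486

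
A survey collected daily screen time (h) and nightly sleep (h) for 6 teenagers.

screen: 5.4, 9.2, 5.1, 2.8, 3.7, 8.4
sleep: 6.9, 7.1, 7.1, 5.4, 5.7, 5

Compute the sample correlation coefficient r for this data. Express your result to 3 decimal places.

0.207

n = 6, Σx = 34.6, Σy = 37.2, Σx² = 231.9, Σy² = 235.08, Σxy = 217
nΣxy − ΣxΣy = 1302 − 1287.12 = 14.88
nΣx² − (Σx)² = 1391.4 − 1197.16 = 194.24; nΣy² − (Σy)² = 1410.48 − 1383.84 = 26.64
r = 14.88 / √(194.24 × 26.64) = 14.88 / 71.9344 ≈ 0.207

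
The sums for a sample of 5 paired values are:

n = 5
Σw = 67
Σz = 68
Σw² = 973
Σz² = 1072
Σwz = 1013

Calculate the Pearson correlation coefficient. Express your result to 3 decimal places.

0.968

r = (nΣwz − ΣwΣz) / √[(nΣw² − (Σw)²)(nΣz² − (Σz)²)]
Numerator: 5×1013 − 67×68 = 509
Denominator: √[(4865 − 4489)(5360 − 4624)] = √[376 × 736] = 526.0570
r = 509 / 526.0570 ≈ 0.968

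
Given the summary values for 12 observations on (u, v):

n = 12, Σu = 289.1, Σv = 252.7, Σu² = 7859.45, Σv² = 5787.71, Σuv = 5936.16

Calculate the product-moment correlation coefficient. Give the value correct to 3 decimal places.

r = (nΣuv − ΣuΣv) / √[(nΣu² − (Σu)²)(nΣv² − (Σv)²)]
Numerator: 12×5936.16 − 289.1×252.7 = -1821.65
Denominator: √[(94313.4 − 83578.81)(69452.52 − 63857.29)] = √[10734.59 × 5595.23] = 7750.0000
r = -1821.65 / 7750.0000 ≈ -0.235

-0.235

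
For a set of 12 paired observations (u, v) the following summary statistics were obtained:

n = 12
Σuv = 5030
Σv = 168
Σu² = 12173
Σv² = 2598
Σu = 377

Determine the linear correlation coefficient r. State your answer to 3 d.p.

r = (nΣuv − ΣuΣv) / √[(nΣu² − (Σu)²)(nΣv² − (Σv)²)]
Numerator: 12×5030 − 377×168 = -2976
Denominator: √[(146076 − 142129)(31176 − 28224)] = √[3947 × 2952] = 3413.4358
r = -2976 / 3413.4358 ≈ -0.872

-0.872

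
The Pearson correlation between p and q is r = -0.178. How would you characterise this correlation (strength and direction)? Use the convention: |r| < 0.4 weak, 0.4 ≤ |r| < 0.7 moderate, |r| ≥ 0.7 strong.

weak negative

r = -0.178 < 0 so the relationship is negative.
|r| = 0.178, which falls in the weak range.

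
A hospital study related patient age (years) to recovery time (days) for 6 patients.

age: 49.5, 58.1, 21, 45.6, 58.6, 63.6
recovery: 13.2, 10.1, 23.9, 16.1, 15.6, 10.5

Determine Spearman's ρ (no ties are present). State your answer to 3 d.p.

-0.714

Rank age: 3, 4, 1, 2, 5, 6
Rank recovery: 3, 1, 6, 5, 4, 2
d = rank(age) − rank(recovery): 0, 3, -5, -3, 1, 4; Σd² = 60
ρ = 1 − 6Σd² / [n(n²−1)] = 1 − 6×60 / (6×35) = 1 − 360/210 ≈ -0.714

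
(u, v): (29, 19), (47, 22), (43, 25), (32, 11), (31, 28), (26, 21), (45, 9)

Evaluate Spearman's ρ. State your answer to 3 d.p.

Rank u: 2, 7, 5, 4, 3, 1, 6
Rank v: 3, 5, 6, 2, 7, 4, 1
d = rank(u) − rank(v): -1, 2, -1, 2, -4, -3, 5; Σd² = 60
ρ = 1 − 6Σd² / [n(n²−1)] = 1 − 6×60 / (7×48) = 1 − 360/336 ≈ -0.071

-0.071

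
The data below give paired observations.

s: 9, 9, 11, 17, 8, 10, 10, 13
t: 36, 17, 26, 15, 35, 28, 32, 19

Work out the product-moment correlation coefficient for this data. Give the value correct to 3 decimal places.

n = 8, Σs = 87, Σt = 208, Σs² = 1005, Σt² = 5880, Σst = 2145
nΣst − ΣsΣt = 17160 − 18096 = -936
nΣs² − (Σs)² = 8040 − 7569 = 471; nΣt² − (Σt)² = 47040 − 43264 = 3776
r = -936 / √(471 × 3776) = -936 / 1333.6026 ≈ -0.702

-0.702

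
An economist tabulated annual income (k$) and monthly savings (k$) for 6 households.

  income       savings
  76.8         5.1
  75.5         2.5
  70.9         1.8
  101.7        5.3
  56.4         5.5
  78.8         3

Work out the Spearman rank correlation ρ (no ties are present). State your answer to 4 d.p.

Rank income: 4, 3, 2, 6, 1, 5
Rank savings: 4, 2, 1, 5, 6, 3
d = rank(income) − rank(savings): 0, 1, 1, 1, -5, 2; Σd² = 32
ρ = 1 − 6Σd² / [n(n²−1)] = 1 − 6×32 / (6×35) = 1 − 192/210 ≈ 0.0857

0.0857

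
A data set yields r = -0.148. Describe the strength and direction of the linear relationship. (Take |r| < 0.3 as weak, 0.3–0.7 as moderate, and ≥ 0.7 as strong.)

weak negative

r = -0.148 < 0 so the relationship is negative.
|r| = 0.148, which falls in the weak range.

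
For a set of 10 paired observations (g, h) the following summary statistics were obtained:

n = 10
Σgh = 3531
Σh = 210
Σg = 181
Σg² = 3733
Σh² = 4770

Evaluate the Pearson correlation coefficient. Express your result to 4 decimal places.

r = (nΣgh − ΣgΣh) / √[(nΣg² − (Σg)²)(nΣh² − (Σh)²)]
Numerator: 10×3531 − 181×210 = -2700
Denominator: √[(37330 − 32761)(47700 − 44100)] = √[4569 × 3600] = 4055.6627
r = -2700 / 4055.6627 ≈ -0.6657

-0.6657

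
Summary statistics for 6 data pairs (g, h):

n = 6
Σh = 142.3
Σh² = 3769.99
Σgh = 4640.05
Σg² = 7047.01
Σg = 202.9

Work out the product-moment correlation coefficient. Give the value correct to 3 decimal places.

r = (nΣgh − ΣgΣh) / √[(nΣg² − (Σg)²)(nΣh² − (Σh)²)]
Numerator: 6×4640.05 − 202.9×142.3 = -1032.37
Denominator: √[(42282.06 − 41168.41)(22619.94 − 20249.29)] = √[1113.65 × 2370.65] = 1624.8306
r = -1032.37 / 1624.8306 ≈ -0.635

-0.635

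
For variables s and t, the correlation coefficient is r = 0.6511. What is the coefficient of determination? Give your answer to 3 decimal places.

r² = (0.6511)² = 0.424

0.424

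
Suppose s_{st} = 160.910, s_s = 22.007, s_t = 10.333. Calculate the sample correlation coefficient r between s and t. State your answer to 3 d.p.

r = Cov(s,t) / (s_s · s_t) = 160.910 / (22.007 × 10.333)
  = 160.910 / 227.3983 ≈ 0.708

0.708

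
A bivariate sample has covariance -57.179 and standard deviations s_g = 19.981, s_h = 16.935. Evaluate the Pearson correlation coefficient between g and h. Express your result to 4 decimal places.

-0.1690

r = Cov(g,h) / (s_g · s_h) = -57.179 / (19.981 × 16.935)
  = -57.179 / 338.3782 ≈ -0.1690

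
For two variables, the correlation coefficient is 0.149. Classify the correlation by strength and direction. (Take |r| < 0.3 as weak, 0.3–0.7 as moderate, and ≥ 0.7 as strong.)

weak positive

r = 0.149 > 0 so the relationship is positive.
|r| = 0.149, which falls in the weak range.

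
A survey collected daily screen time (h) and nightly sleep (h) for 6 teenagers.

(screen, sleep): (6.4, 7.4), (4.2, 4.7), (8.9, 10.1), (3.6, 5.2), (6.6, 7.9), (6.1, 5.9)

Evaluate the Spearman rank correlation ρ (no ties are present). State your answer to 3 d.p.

0.943

Rank screen: 4, 2, 6, 1, 5, 3
Rank sleep: 4, 1, 6, 2, 5, 3
d = rank(screen) − rank(sleep): 0, 1, 0, -1, 0, 0; Σd² = 2
ρ = 1 − 6Σd² / [n(n²−1)] = 1 − 6×2 / (6×35) = 1 − 12/210 ≈ 0.943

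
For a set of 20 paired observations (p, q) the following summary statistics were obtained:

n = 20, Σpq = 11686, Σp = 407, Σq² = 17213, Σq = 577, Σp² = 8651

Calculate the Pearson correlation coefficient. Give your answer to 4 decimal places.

-0.1224

r = (nΣpq − ΣpΣq) / √[(nΣp² − (Σp)²)(nΣq² − (Σq)²)]
Numerator: 20×11686 − 407×577 = -1119
Denominator: √[(173020 − 165649)(344260 − 332929)] = √[7371 × 11331] = 9138.9716
r = -1119 / 9138.9716 ≈ -0.1224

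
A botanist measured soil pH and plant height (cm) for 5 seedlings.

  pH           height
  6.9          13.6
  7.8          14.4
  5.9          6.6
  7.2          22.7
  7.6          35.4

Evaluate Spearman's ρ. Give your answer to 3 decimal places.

Rank pH: 2, 5, 1, 3, 4
Rank height: 2, 3, 1, 4, 5
d = rank(pH) − rank(height): 0, 2, 0, -1, -1; Σd² = 6
ρ = 1 − 6Σd² / [n(n²−1)] = 1 − 6×6 / (5×24) = 1 − 36/120 ≈ 0.700

0.700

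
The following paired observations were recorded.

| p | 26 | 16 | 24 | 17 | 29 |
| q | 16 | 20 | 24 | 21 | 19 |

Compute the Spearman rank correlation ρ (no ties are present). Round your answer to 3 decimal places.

-0.500

Rank p: 4, 1, 3, 2, 5
Rank q: 1, 3, 5, 4, 2
d = rank(p) − rank(q): 3, -2, -2, -2, 3; Σd² = 30
ρ = 1 − 6Σd² / [n(n²−1)] = 1 − 6×30 / (5×24) = 1 − 180/120 ≈ -0.500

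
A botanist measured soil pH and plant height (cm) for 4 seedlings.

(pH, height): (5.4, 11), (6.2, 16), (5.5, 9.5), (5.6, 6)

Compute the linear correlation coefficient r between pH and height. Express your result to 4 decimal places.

n = 4, Σx = 22.7, Σy = 42.5, Σx² = 129.21, Σy² = 503.25, Σxy = 244.45
nΣxy − ΣxΣy = 977.8 − 964.75 = 13.05
nΣx² − (Σx)² = 516.84 − 515.29 = 1.55; nΣy² − (Σy)² = 2013 − 1806.25 = 206.75
r = 13.05 / √(1.55 × 206.75) = 13.05 / 17.9015 ≈ 0.7290

0.7290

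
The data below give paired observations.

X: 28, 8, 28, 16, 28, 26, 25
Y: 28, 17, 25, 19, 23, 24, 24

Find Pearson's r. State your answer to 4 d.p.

0.9114

n = 7, ΣX = 159, ΣY = 160, ΣX² = 3973, ΣY² = 3740, ΣXY = 3792
nΣXY − ΣXΣY = 26544 − 25440 = 1104
nΣX² − (ΣX)² = 27811 − 25281 = 2530; nΣY² − (ΣY)² = 26180 − 25600 = 580
r = 1104 / √(2530 × 580) = 1104 / 1211.3629 ≈ 0.9114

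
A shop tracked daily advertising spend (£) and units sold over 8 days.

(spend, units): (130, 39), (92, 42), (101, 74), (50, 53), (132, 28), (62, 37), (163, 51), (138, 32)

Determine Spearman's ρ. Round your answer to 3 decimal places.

Rank spend: 5, 3, 4, 1, 6, 2, 8, 7
Rank units: 4, 5, 8, 7, 1, 3, 6, 2
d = rank(spend) − rank(units): 1, -2, -4, -6, 5, -1, 2, 5; Σd² = 112
ρ = 1 − 6Σd² / [n(n²−1)] = 1 − 6×112 / (8×63) = 1 − 672/504 ≈ -0.333

-0.333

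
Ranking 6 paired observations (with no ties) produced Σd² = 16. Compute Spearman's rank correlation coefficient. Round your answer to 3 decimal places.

0.543

ρ = 1 − 6Σd² / [n(n²−1)] = 1 − 6×16 / (6×35)
  = 1 − 96/210 = 1 − 0.4571 ≈ 0.543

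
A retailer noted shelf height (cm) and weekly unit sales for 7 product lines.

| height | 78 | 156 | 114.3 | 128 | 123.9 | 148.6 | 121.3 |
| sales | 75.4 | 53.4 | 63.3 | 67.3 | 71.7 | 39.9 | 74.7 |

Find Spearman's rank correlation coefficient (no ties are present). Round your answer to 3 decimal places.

Rank height: 1, 7, 2, 5, 4, 6, 3
Rank sales: 7, 2, 3, 4, 5, 1, 6
d = rank(height) − rank(sales): -6, 5, -1, 1, -1, 5, -3; Σd² = 98
ρ = 1 − 6Σd² / [n(n²−1)] = 1 − 6×98 / (7×48) = 1 − 588/336 ≈ -0.750

-0.750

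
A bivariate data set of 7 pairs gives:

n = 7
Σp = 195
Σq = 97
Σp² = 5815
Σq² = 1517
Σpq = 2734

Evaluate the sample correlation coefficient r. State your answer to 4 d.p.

0.1238

r = (nΣpq − ΣpΣq) / √[(nΣp² − (Σp)²)(nΣq² − (Σq)²)]
Numerator: 7×2734 − 195×97 = 223
Denominator: √[(40705 − 38025)(10619 − 9409)] = √[2680 × 1210] = 1800.7776
r = 223 / 1800.7776 ≈ 0.1238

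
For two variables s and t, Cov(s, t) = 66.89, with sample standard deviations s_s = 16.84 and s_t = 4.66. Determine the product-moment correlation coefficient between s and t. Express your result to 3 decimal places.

r = Cov(s,t) / (s_s · s_t) = 66.89 / (16.84 × 4.66)
  = 66.89 / 78.4744 ≈ 0.852

0.852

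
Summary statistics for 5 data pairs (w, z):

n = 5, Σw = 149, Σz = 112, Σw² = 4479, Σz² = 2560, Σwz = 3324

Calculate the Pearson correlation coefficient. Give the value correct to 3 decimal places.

r = (nΣwz − ΣwΣz) / √[(nΣw² − (Σw)²)(nΣz² − (Σz)²)]
Numerator: 5×3324 − 149×112 = -68
Denominator: √[(22395 − 22201)(12800 − 12544)] = √[194 × 256] = 222.8542
r = -68 / 222.8542 ≈ -0.305

-0.305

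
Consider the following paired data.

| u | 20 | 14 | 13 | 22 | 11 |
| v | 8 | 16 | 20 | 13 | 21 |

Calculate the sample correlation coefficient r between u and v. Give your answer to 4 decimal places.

-0.8619

n = 5, Σu = 80, Σv = 78, Σu² = 1370, Σv² = 1330, Σuv = 1161
nΣuv − ΣuΣv = 5805 − 6240 = -435
nΣu² − (Σu)² = 6850 − 6400 = 450; nΣv² − (Σv)² = 6650 − 6084 = 566
r = -435 / √(450 × 566) = -435 / 504.6781 ≈ -0.8619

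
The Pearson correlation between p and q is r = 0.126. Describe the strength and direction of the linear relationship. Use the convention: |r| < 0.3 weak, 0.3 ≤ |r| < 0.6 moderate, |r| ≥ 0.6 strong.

weak positive

r = 0.126 > 0 so the relationship is positive.
|r| = 0.126, which falls in the weak range.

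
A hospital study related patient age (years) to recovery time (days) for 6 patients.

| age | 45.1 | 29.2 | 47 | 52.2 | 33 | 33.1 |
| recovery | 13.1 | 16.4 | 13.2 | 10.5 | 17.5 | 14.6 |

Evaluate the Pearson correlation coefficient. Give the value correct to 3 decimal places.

n = 6, Σx = 239.6, Σy = 85.3, Σx² = 10005.1, Σy² = 1244.47, Σxy = 3298.95
nΣxy − ΣxΣy = 19793.7 − 20437.88 = -644.18
nΣx² − (Σx)² = 60030.6 − 57408.16 = 2622.44; nΣy² − (Σy)² = 7466.82 − 7276.09 = 190.73
r = -644.18 / √(2622.44 × 190.73) = -644.18 / 707.2326 ≈ -0.911

-0.911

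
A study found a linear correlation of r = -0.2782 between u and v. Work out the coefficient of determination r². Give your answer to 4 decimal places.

0.0774

r² = (-0.2782)² = 0.0774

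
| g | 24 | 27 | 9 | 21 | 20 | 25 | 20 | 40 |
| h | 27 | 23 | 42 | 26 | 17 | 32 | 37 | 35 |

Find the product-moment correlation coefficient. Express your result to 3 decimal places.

-0.169

n = 8, Σg = 186, Σh = 239, Σg² = 4852, Σh² = 7605, Σgh = 5473
nΣgh − ΣgΣh = 43784 − 44454 = -670
nΣg² − (Σg)² = 38816 − 34596 = 4220; nΣh² − (Σh)² = 60840 − 57121 = 3719
r = -670 / √(4220 × 3719) = -670 / 3961.5881 ≈ -0.169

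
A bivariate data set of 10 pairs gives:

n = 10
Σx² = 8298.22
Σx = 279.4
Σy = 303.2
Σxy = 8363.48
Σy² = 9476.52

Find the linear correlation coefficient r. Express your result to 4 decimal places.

-0.2891

r = (nΣxy − ΣxΣy) / √[(nΣx² − (Σx)²)(nΣy² − (Σy)²)]
Numerator: 10×8363.48 − 279.4×303.2 = -1079.28
Denominator: √[(82982.2 − 78064.36)(94765.2 − 91930.24)] = √[4917.84 × 2834.96] = 3733.8827
r = -1079.28 / 3733.8827 ≈ -0.2891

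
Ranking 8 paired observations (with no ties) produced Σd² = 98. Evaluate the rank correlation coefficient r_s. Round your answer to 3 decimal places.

-0.167

ρ = 1 − 6Σd² / [n(n²−1)] = 1 − 6×98 / (8×63)
  = 1 − 588/504 = 1 − 1.1667 ≈ -0.167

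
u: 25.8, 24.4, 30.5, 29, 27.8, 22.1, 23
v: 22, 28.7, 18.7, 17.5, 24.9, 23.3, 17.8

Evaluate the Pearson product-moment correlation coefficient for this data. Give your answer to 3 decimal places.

-0.335

n = 7, Σu = 182.6, Σv = 152.9, Σu² = 4822.5, Σv² = 3443.37, Σuv = 3962.28
nΣuv − ΣuΣv = 27735.96 − 27919.54 = -183.58
nΣu² − (Σu)² = 33757.5 − 33342.76 = 414.74; nΣv² − (Σv)² = 24103.59 − 23378.41 = 725.18
r = -183.58 / √(414.74 × 725.18) = -183.58 / 548.4170 ≈ -0.335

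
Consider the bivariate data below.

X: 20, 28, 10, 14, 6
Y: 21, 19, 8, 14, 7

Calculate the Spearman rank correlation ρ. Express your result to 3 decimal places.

0.900

Rank X: 4, 5, 2, 3, 1
Rank Y: 5, 4, 2, 3, 1
d = rank(X) − rank(Y): -1, 1, 0, 0, 0; Σd² = 2
ρ = 1 − 6Σd² / [n(n²−1)] = 1 − 6×2 / (5×24) = 1 − 12/120 ≈ 0.900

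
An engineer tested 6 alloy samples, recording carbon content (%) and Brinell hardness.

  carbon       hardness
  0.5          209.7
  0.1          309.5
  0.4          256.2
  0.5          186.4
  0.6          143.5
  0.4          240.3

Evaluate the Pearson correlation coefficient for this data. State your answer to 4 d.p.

n = 6, Σx = 2.5, Σy = 1345.6, Σx² = 1.19, Σy² = 318484.08, Σxy = 513.7
nΣxy − ΣxΣy = 3082.2 − 3364 = -281.8
nΣx² − (Σx)² = 7.14 − 6.25 = 0.89; nΣy² − (Σy)² = 1910904.48 − 1810639.36 = 100265.12
r = -281.8 / √(0.89 × 100265.12) = -281.8 / 298.7239 ≈ -0.9433

-0.9433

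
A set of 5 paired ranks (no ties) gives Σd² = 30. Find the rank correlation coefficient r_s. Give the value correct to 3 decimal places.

ρ = 1 − 6Σd² / [n(n²−1)] = 1 − 6×30 / (5×24)
  = 1 − 180/120 = 1 − 1.5000 ≈ -0.500

-0.500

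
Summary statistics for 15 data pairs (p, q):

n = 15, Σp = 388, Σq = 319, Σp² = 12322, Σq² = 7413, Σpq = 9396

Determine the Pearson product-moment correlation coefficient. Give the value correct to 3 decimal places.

0.955

r = (nΣpq − ΣpΣq) / √[(nΣp² − (Σp)²)(nΣq² − (Σq)²)]
Numerator: 15×9396 − 388×319 = 17168
Denominator: √[(184830 − 150544)(111195 − 101761)] = √[34286 × 9434] = 17984.8304
r = 17168 / 17984.8304 ≈ 0.955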